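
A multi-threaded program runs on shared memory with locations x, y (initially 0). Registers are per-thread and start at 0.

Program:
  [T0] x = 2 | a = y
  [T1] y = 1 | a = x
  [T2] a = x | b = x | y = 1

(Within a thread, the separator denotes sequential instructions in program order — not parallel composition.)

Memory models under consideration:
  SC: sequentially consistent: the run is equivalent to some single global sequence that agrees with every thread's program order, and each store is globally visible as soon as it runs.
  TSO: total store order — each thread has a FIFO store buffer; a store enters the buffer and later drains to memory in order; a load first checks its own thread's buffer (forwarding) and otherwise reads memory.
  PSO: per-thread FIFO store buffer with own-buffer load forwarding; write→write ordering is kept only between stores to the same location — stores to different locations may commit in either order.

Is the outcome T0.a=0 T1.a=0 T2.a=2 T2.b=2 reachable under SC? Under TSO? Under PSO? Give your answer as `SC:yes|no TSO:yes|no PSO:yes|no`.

outcome vector order: (T0.a,T1.a,T2.a,T2.b)
SC: 9 outcomes — {0/2/0/0, 0/2/0/2, 0/2/2/2, 1/0/0/0, 1/0/0/2, 1/0/2/2, 1/2/0/0, 1/2/0/2, 1/2/2/2}
TSO: 12 outcomes — {0/0/0/0, 0/0/0/2, 0/0/2/2, 0/2/0/0, 0/2/0/2, 0/2/2/2, 1/0/0/0, 1/0/0/2, 1/0/2/2, 1/2/0/0, 1/2/0/2, 1/2/2/2}
PSO: 12 outcomes — {0/0/0/0, 0/0/0/2, 0/0/2/2, 0/2/0/0, 0/2/0/2, 0/2/2/2, 1/0/0/0, 1/0/0/2, 1/0/2/2, 1/2/0/0, 1/2/0/2, 1/2/2/2}
target 0/0/2/2 ∈ {TSO,PSO}

SC:no TSO:yes PSO:yes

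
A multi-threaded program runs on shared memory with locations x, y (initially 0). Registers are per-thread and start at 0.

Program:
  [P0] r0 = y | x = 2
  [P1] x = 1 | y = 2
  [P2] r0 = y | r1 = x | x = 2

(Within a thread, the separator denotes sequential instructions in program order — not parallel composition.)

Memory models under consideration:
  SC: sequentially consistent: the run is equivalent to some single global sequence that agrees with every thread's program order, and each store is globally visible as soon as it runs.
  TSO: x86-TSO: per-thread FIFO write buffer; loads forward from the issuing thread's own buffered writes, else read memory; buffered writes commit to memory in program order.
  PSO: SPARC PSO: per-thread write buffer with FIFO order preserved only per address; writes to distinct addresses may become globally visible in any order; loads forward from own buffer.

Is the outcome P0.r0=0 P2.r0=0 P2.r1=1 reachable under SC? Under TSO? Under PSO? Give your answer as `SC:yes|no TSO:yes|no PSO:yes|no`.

outcome vector order: (P0.r0,P2.r0,P2.r1)
SC: 10 outcomes — {0/0/0, 0/0/1, 0/0/2, 0/2/1, 0/2/2, 2/0/0, 2/0/1, 2/0/2, 2/2/1, 2/2/2}
TSO: 10 outcomes — {0/0/0, 0/0/1, 0/0/2, 0/2/1, 0/2/2, 2/0/0, 2/0/1, 2/0/2, 2/2/1, 2/2/2}
PSO: 12 outcomes — {0/0/0, 0/0/1, 0/0/2, 0/2/0, 0/2/1, 0/2/2, 2/0/0, 2/0/1, 2/0/2, 2/2/0, 2/2/1, 2/2/2}
target 0/0/1 ∈ {SC,TSO,PSO}

SC:yes TSO:yes PSO:yes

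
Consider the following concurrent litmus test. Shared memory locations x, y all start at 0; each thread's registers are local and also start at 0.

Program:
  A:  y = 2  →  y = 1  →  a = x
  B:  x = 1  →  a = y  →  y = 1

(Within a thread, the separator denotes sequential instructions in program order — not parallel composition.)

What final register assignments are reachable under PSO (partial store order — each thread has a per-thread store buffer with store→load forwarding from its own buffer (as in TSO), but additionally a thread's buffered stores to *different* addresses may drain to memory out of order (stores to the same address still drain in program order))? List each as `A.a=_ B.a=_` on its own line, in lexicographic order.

outcome vector order: (A.a,B.a)
|PSO outcomes| = 6

A.a=0 B.a=0
A.a=0 B.a=1
A.a=0 B.a=2
A.a=1 B.a=0
A.a=1 B.a=1
A.a=1 B.a=2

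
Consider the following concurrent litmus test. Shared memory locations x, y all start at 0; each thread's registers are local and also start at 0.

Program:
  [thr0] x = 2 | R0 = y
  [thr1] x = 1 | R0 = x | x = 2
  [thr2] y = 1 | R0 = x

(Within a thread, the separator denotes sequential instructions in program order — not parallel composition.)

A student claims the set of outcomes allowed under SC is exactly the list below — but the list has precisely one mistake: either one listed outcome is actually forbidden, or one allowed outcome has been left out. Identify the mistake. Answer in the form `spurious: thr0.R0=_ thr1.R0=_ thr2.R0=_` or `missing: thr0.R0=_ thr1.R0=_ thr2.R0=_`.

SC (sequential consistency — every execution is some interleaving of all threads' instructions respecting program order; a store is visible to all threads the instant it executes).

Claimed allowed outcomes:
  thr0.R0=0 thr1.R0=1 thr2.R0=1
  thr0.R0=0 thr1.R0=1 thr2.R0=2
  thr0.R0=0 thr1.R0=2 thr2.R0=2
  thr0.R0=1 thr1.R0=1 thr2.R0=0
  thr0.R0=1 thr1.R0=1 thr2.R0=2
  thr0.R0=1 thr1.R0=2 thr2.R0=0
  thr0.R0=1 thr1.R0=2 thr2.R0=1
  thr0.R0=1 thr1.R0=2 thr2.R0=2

missing: thr0.R0=1 thr1.R0=1 thr2.R0=1

outcome vector order: (thr0.R0,thr1.R0,thr2.R0)
under SC → <0 1 1> <0 1 2> <0 2 2> <1 1 0> <1 1 1> <1 1 2> <1 2 0> <1 2 1> <1 2 2>
SC∖claimed = {<1 1 1>}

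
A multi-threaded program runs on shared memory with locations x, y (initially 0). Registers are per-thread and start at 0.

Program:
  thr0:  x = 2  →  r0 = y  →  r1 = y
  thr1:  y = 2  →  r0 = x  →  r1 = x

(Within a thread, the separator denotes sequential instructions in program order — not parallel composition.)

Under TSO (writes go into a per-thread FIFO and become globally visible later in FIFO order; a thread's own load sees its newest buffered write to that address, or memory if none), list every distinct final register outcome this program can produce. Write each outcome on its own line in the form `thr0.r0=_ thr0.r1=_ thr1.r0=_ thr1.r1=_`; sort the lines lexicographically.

thr0.r0=0 thr0.r1=0 thr1.r0=0 thr1.r1=0
thr0.r0=0 thr0.r1=0 thr1.r0=0 thr1.r1=2
thr0.r0=0 thr0.r1=0 thr1.r0=2 thr1.r1=2
thr0.r0=0 thr0.r1=2 thr1.r0=0 thr1.r1=0
thr0.r0=0 thr0.r1=2 thr1.r0=0 thr1.r1=2
thr0.r0=0 thr0.r1=2 thr1.r0=2 thr1.r1=2
thr0.r0=2 thr0.r1=2 thr1.r0=0 thr1.r1=0
thr0.r0=2 thr0.r1=2 thr1.r0=0 thr1.r1=2
thr0.r0=2 thr0.r1=2 thr1.r0=2 thr1.r1=2

outcome vector order: (thr0.r0,thr0.r1,thr1.r0,thr1.r1)
|TSO outcomes| = 9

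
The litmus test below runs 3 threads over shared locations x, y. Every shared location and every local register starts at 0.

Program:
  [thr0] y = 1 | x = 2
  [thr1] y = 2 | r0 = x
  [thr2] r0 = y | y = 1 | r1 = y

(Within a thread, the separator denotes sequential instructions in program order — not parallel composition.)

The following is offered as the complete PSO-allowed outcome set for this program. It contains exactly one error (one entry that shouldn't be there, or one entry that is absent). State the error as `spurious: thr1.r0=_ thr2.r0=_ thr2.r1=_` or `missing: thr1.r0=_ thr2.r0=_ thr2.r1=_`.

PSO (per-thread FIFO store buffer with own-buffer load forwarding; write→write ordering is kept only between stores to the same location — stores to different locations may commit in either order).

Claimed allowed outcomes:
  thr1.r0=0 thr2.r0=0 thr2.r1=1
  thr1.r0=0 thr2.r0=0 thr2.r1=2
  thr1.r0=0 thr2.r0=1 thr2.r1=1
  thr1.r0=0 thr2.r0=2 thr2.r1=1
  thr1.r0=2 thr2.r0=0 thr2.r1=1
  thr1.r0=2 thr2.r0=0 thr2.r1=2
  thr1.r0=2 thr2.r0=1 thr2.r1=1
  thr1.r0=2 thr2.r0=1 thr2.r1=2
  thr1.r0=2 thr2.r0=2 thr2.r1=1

missing: thr1.r0=0 thr2.r0=1 thr2.r1=2

outcome vector order: (thr1.r0,thr2.r0,thr2.r1)
under PSO → <0 0 1>, <0 0 2>, <0 1 1>, <0 1 2>, <0 2 1>, <2 0 1>, <2 0 2>, <2 1 1>, <2 1 2>, <2 2 1>
PSO∖claimed = {<0 1 2>}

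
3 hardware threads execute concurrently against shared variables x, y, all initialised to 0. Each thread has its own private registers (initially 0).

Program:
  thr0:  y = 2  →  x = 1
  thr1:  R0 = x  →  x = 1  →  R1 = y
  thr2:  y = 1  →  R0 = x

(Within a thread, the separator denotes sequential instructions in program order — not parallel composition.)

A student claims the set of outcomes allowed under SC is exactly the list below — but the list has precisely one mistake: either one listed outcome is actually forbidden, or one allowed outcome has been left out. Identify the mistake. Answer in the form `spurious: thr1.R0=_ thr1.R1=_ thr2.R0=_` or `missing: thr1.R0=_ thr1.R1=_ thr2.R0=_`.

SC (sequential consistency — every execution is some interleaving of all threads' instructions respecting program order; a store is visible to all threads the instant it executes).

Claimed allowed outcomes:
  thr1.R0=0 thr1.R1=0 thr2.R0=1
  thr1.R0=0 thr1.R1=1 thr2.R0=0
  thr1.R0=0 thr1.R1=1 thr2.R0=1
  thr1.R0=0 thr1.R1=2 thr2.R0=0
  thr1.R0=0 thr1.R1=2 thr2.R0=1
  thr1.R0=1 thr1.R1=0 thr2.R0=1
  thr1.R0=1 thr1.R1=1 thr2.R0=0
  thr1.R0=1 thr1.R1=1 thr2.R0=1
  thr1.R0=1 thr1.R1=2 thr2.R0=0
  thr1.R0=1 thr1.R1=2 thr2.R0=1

outcome vector order: (thr1.R0,thr1.R1,thr2.R0)
under SC → (0,0,1), (0,1,0), (0,1,1), (0,2,0), (0,2,1), (1,1,0), (1,1,1), (1,2,0), (1,2,1)
claimed∖SC = {(1,0,1)}

spurious: thr1.R0=1 thr1.R1=0 thr2.R0=1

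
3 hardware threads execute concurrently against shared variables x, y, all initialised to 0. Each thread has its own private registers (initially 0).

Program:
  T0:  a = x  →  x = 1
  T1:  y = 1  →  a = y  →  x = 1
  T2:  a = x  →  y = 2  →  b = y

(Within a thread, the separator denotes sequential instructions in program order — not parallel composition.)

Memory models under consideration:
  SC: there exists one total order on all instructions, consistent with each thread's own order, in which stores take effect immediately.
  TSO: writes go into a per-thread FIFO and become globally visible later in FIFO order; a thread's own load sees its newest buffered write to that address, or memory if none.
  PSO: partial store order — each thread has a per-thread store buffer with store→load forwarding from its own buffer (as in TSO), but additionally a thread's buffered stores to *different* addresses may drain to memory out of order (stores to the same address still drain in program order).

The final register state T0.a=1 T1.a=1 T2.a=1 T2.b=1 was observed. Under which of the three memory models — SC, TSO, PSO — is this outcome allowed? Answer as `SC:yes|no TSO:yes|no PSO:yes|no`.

SC:no TSO:no PSO:yes

outcome vector order: (T0.a,T1.a,T2.a,T2.b)
SC: 10 outcomes — {0101; 0102; 0111; 0112; 0202; 0212; 1101; 1102; 1112; 1202}
TSO: 10 outcomes — {0101; 0102; 0111; 0112; 0202; 0212; 1101; 1102; 1112; 1202}
PSO: 11 outcomes — {0101; 0102; 0111; 0112; 0202; 0212; 1101; 1102; 1111; 1112; 1202}
target 1111 ∈ {PSO}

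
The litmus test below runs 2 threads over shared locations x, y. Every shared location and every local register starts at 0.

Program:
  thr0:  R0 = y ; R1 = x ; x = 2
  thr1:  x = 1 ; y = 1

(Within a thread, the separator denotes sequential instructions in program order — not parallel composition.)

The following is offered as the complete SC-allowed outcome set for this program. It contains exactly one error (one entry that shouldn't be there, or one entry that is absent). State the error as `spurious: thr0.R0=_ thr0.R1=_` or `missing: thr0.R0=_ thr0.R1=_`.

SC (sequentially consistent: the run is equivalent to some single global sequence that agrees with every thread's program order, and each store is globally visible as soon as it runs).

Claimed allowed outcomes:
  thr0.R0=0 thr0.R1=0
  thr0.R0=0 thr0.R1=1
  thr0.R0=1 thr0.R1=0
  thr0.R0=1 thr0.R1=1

outcome vector order: (thr0.R0,thr0.R1)
SC: 3 outcomes — {0/0 0/1 1/1}
claimed∖SC = {1/0}

spurious: thr0.R0=1 thr0.R1=0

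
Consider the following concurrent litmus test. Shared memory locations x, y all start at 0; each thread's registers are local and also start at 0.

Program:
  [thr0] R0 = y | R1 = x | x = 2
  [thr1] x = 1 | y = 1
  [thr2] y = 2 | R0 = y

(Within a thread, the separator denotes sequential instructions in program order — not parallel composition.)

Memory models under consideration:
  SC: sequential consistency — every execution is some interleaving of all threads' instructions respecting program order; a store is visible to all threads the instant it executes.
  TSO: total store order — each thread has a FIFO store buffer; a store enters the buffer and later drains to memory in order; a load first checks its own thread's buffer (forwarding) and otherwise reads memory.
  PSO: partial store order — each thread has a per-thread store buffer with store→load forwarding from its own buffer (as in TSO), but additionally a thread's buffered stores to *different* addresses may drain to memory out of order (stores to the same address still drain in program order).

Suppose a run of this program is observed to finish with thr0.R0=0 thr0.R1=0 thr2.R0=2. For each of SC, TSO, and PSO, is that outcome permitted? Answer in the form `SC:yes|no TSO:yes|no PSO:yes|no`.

outcome vector order: (thr0.R0,thr0.R1,thr2.R0)
under SC → 0/0/1 0/0/2 0/1/1 0/1/2 1/1/1 1/1/2 2/0/1 2/0/2 2/1/1 2/1/2
under TSO → 0/0/1 0/0/2 0/1/1 0/1/2 1/1/1 1/1/2 2/0/1 2/0/2 2/1/1 2/1/2
under PSO → 0/0/1 0/0/2 0/1/1 0/1/2 1/0/1 1/0/2 1/1/1 1/1/2 2/0/1 2/0/2 2/1/1 2/1/2
target 0/0/2 ∈ {SC,TSO,PSO}

SC:yes TSO:yes PSO:yes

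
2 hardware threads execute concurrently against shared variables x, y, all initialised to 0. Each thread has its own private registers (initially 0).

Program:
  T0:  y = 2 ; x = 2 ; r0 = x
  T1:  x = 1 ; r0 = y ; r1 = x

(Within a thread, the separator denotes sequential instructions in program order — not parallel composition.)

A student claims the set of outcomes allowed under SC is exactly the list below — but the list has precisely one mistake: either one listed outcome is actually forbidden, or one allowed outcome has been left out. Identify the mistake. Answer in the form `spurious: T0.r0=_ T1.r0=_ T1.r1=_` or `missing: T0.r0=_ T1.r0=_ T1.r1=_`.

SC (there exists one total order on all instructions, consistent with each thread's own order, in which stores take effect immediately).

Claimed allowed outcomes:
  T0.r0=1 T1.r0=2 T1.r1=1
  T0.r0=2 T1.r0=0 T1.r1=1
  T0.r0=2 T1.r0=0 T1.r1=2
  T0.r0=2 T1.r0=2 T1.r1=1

missing: T0.r0=2 T1.r0=2 T1.r1=2

outcome vector order: (T0.r0,T1.r0,T1.r1)
SC: 5 outcomes — {(1,2,1); (2,0,1); (2,0,2); (2,2,1); (2,2,2)}
SC∖claimed = {(2,2,2)}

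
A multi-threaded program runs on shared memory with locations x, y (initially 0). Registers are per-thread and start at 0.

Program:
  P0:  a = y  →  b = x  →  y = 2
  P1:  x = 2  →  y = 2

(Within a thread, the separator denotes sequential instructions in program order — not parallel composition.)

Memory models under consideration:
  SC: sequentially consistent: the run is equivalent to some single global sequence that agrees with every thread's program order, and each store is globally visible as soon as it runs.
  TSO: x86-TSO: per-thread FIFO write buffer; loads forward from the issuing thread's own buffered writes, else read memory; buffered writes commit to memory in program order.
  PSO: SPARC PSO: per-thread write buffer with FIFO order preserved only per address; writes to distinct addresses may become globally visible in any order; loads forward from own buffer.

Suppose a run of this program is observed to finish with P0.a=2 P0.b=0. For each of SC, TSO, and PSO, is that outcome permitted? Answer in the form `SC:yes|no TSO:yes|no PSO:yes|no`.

SC:no TSO:no PSO:yes

outcome vector order: (P0.a,P0.b)
[SC] allowed = {00 02 22}
[TSO] allowed = {00 02 22}
[PSO] allowed = {00 02 20 22}
target 20 ∈ {PSO}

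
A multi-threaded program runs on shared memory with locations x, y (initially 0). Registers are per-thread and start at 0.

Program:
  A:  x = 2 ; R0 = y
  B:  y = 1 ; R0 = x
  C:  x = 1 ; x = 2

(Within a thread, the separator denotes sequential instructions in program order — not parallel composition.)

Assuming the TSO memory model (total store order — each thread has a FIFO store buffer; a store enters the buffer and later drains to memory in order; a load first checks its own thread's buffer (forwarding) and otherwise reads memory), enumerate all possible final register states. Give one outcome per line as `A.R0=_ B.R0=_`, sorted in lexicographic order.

A.R0=0 B.R0=0
A.R0=0 B.R0=1
A.R0=0 B.R0=2
A.R0=1 B.R0=0
A.R0=1 B.R0=1
A.R0=1 B.R0=2

outcome vector order: (A.R0,B.R0)
|TSO outcomes| = 6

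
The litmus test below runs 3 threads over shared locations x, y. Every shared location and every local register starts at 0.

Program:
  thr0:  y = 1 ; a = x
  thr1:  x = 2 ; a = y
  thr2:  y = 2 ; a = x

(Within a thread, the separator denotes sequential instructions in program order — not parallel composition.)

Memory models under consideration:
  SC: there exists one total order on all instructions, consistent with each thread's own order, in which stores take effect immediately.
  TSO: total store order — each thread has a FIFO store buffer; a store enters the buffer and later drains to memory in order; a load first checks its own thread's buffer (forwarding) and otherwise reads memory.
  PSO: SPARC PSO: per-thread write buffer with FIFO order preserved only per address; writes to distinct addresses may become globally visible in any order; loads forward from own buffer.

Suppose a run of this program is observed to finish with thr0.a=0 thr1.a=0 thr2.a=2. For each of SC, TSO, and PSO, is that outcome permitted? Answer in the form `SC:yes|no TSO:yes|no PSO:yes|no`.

outcome vector order: (thr0.a,thr1.a,thr2.a)
[SC] allowed = {(0,1,0); (0,1,2); (0,2,0); (0,2,2); (2,0,2); (2,1,0); (2,1,2); (2,2,0); (2,2,2)}
[TSO] allowed = {(0,0,0); (0,0,2); (0,1,0); (0,1,2); (0,2,0); (0,2,2); (2,0,0); (2,0,2); (2,1,0); (2,1,2); (2,2,0); (2,2,2)}
[PSO] allowed = {(0,0,0); (0,0,2); (0,1,0); (0,1,2); (0,2,0); (0,2,2); (2,0,0); (2,0,2); (2,1,0); (2,1,2); (2,2,0); (2,2,2)}
target (0,0,2) ∈ {TSO,PSO}

SC:no TSO:yes PSO:yes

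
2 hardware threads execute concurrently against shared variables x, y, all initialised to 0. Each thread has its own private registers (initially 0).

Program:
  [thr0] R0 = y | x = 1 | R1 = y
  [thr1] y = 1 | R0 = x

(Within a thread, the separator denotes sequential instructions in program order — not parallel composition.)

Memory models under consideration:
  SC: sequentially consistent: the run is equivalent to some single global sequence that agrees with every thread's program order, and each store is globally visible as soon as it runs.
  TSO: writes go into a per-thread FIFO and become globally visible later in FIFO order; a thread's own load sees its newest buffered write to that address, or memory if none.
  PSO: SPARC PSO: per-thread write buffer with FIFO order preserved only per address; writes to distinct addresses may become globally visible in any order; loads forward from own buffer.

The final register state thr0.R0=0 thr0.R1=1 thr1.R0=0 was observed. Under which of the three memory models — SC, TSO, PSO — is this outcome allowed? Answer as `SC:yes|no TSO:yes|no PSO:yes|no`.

outcome vector order: (thr0.R0,thr0.R1,thr1.R0)
under SC → (0,0,1) (0,1,0) (0,1,1) (1,1,0) (1,1,1)
under TSO → (0,0,0) (0,0,1) (0,1,0) (0,1,1) (1,1,0) (1,1,1)
under PSO → (0,0,0) (0,0,1) (0,1,0) (0,1,1) (1,1,0) (1,1,1)
target (0,1,0) ∈ {SC,TSO,PSO}

SC:yes TSO:yes PSO:yes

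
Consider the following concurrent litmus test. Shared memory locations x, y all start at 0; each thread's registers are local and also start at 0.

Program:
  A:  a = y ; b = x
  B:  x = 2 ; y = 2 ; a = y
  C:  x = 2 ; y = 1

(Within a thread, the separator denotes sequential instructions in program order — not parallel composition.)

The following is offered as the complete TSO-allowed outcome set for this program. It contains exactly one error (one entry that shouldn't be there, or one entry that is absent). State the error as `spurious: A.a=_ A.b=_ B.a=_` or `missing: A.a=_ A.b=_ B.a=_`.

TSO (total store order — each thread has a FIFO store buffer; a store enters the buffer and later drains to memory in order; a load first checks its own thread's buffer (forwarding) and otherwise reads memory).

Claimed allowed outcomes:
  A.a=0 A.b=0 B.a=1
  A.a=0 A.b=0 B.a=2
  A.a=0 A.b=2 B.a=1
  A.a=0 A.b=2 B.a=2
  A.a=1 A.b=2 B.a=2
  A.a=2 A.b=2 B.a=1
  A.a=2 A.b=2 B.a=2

outcome vector order: (A.a,A.b,B.a)
under TSO → (0,0,1) (0,0,2) (0,2,1) (0,2,2) (1,2,1) (1,2,2) (2,2,1) (2,2,2)
TSO∖claimed = {(1,2,1)}

missing: A.a=1 A.b=2 B.a=1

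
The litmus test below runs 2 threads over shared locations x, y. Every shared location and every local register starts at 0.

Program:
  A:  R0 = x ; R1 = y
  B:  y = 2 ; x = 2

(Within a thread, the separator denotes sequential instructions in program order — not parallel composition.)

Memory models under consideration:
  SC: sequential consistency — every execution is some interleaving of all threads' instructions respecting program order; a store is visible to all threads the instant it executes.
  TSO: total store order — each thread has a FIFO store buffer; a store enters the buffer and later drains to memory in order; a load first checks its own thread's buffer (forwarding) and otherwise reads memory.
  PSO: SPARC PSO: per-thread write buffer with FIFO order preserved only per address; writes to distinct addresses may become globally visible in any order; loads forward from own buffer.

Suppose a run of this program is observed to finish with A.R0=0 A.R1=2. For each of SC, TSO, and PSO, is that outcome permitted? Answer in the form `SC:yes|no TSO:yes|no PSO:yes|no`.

SC:yes TSO:yes PSO:yes

outcome vector order: (A.R0,A.R1)
SC (3): <0 0>; <0 2>; <2 2>
TSO (3): <0 0>; <0 2>; <2 2>
PSO (4): <0 0>; <0 2>; <2 0>; <2 2>
target <0 2> ∈ {SC,TSO,PSO}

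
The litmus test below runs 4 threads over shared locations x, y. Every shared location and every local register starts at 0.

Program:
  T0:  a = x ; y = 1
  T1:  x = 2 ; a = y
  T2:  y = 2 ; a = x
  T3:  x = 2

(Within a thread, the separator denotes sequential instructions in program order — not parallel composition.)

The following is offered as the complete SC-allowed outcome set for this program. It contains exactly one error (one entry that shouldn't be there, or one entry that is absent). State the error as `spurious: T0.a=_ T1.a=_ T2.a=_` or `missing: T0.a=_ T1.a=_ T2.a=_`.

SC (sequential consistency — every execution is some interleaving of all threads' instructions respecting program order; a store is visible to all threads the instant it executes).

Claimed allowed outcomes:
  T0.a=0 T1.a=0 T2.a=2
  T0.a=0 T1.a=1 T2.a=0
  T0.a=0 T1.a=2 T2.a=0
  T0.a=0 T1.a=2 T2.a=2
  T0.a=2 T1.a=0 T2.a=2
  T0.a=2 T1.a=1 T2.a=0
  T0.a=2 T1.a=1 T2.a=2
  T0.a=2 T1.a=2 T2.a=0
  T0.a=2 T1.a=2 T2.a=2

outcome vector order: (T0.a,T1.a,T2.a)
SC (10): <0 0 2>; <0 1 0>; <0 1 2>; <0 2 0>; <0 2 2>; <2 0 2>; <2 1 0>; <2 1 2>; <2 2 0>; <2 2 2>
SC∖claimed = {<0 1 2>}

missing: T0.a=0 T1.a=1 T2.a=2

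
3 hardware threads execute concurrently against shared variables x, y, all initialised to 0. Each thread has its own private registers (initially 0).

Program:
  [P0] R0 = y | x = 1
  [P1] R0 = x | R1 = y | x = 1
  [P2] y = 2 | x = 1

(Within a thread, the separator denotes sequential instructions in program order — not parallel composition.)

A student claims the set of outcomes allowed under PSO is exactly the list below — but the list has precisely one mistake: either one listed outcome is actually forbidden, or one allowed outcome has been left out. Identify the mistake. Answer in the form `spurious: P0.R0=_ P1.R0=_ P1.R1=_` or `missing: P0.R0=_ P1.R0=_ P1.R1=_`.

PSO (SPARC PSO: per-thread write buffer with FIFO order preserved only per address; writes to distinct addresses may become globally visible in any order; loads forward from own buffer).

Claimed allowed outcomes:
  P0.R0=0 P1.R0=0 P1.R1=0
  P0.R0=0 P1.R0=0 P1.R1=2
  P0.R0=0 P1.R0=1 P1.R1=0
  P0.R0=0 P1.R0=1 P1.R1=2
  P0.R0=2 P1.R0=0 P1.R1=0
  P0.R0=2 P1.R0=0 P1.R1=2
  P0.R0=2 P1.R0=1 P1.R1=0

missing: P0.R0=2 P1.R0=1 P1.R1=2

outcome vector order: (P0.R0,P1.R0,P1.R1)
PSO: 8 outcomes — {0/0/0; 0/0/2; 0/1/0; 0/1/2; 2/0/0; 2/0/2; 2/1/0; 2/1/2}
PSO∖claimed = {2/1/2}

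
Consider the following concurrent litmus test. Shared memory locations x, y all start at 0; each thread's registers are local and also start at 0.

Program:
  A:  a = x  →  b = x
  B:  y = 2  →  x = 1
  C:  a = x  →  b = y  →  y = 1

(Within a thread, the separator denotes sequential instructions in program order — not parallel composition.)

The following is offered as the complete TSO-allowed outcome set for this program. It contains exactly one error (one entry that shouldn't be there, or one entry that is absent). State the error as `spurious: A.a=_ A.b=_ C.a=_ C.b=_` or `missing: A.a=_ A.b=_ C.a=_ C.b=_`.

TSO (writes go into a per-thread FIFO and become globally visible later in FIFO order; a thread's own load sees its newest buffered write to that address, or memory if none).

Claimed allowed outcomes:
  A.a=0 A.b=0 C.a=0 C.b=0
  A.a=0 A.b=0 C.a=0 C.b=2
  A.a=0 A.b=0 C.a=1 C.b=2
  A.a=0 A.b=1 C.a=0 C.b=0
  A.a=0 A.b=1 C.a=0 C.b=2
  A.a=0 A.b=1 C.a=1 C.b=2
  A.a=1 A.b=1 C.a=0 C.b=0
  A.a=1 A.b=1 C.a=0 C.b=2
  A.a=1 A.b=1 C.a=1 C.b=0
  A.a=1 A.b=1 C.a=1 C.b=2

outcome vector order: (A.a,A.b,C.a,C.b)
[TSO] allowed = {0/0/0/0 0/0/0/2 0/0/1/2 0/1/0/0 0/1/0/2 0/1/1/2 1/1/0/0 1/1/0/2 1/1/1/2}
claimed∖TSO = {1/1/1/0}

spurious: A.a=1 A.b=1 C.a=1 C.b=0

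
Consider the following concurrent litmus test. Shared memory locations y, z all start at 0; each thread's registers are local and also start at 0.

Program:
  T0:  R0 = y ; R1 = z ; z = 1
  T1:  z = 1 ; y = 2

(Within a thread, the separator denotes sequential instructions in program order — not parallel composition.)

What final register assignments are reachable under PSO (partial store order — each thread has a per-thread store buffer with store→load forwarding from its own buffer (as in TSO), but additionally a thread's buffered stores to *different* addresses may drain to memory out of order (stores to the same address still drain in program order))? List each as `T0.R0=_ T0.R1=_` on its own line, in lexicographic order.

T0.R0=0 T0.R1=0
T0.R0=0 T0.R1=1
T0.R0=2 T0.R1=0
T0.R0=2 T0.R1=1

outcome vector order: (T0.R0,T0.R1)
|PSO outcomes| = 4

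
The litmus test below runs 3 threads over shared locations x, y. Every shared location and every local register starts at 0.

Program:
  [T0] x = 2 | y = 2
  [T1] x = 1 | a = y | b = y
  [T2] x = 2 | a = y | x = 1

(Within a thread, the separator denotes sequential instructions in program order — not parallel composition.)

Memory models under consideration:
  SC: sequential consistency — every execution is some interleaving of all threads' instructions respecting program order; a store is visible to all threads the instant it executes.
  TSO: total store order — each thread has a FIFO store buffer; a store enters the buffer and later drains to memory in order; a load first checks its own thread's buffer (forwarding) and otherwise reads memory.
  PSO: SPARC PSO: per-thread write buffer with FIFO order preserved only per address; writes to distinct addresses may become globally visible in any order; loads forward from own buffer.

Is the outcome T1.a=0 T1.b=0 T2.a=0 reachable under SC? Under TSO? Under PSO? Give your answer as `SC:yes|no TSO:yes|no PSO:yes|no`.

SC:yes TSO:yes PSO:yes

outcome vector order: (T1.a,T1.b,T2.a)
[SC] allowed = {<0 0 0> <0 0 2> <0 2 0> <0 2 2> <2 2 0> <2 2 2>}
[TSO] allowed = {<0 0 0> <0 0 2> <0 2 0> <0 2 2> <2 2 0> <2 2 2>}
[PSO] allowed = {<0 0 0> <0 0 2> <0 2 0> <0 2 2> <2 2 0> <2 2 2>}
target <0 0 0> ∈ {SC,TSO,PSO}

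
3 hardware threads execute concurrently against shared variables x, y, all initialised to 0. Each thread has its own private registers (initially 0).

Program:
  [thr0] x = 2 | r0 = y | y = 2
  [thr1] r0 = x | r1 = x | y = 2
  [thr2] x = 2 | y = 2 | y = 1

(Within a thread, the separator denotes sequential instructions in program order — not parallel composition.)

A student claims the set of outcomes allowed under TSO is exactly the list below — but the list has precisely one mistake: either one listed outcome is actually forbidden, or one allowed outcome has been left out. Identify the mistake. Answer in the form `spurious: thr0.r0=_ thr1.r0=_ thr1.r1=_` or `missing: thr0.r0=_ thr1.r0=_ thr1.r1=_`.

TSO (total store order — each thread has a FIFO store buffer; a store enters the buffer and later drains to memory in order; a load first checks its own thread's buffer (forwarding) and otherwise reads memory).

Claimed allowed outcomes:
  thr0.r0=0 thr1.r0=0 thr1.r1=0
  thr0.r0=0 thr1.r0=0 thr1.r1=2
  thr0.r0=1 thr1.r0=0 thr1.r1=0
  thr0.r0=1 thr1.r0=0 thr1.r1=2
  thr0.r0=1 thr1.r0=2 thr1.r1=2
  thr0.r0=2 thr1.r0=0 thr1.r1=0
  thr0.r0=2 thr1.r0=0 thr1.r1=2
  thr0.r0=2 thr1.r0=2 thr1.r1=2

outcome vector order: (thr0.r0,thr1.r0,thr1.r1)
[TSO] allowed = {(0,0,0); (0,0,2); (0,2,2); (1,0,0); (1,0,2); (1,2,2); (2,0,0); (2,0,2); (2,2,2)}
TSO∖claimed = {(0,2,2)}

missing: thr0.r0=0 thr1.r0=2 thr1.r1=2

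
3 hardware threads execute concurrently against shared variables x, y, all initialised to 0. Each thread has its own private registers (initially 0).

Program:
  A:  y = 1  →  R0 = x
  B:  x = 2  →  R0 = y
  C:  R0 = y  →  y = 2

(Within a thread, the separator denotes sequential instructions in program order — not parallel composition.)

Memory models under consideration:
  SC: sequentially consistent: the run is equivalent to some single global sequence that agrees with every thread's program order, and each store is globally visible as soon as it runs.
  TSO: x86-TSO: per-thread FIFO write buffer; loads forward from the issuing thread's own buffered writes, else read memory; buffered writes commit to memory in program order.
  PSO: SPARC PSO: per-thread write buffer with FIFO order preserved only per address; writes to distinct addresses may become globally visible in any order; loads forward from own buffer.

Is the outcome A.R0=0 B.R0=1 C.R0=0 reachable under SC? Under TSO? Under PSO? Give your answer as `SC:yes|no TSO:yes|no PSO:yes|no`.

SC:yes TSO:yes PSO:yes

outcome vector order: (A.R0,B.R0,C.R0)
[SC] allowed = {010; 011; 020; 021; 200; 201; 210; 211; 220; 221}
[TSO] allowed = {000; 001; 010; 011; 020; 021; 200; 201; 210; 211; 220; 221}
[PSO] allowed = {000; 001; 010; 011; 020; 021; 200; 201; 210; 211; 220; 221}
target 010 ∈ {SC,TSO,PSO}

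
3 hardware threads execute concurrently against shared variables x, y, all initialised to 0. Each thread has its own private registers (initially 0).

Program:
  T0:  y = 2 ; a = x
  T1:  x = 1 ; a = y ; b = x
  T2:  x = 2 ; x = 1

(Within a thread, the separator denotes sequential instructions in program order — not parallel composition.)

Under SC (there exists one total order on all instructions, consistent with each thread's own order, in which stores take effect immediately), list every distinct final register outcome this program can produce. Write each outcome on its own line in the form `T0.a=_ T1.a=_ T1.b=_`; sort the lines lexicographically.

outcome vector order: (T0.a,T1.a,T1.b)
|SC outcomes| = 10

T0.a=0 T1.a=2 T1.b=1
T0.a=0 T1.a=2 T1.b=2
T0.a=1 T1.a=0 T1.b=1
T0.a=1 T1.a=0 T1.b=2
T0.a=1 T1.a=2 T1.b=1
T0.a=1 T1.a=2 T1.b=2
T0.a=2 T1.a=0 T1.b=1
T0.a=2 T1.a=0 T1.b=2
T0.a=2 T1.a=2 T1.b=1
T0.a=2 T1.a=2 T1.b=2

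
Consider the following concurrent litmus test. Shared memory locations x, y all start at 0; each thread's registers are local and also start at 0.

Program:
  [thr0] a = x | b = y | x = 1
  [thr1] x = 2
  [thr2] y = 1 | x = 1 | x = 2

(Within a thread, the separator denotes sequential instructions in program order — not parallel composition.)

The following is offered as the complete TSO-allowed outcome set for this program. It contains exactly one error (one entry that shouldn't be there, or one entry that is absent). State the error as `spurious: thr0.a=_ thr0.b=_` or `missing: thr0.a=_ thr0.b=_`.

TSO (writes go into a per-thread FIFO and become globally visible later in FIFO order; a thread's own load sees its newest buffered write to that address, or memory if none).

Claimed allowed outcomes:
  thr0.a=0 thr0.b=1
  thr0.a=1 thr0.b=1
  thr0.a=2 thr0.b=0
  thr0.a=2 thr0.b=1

missing: thr0.a=0 thr0.b=0

outcome vector order: (thr0.a,thr0.b)
[TSO] allowed = {<0 0>, <0 1>, <1 1>, <2 0>, <2 1>}
TSO∖claimed = {<0 0>}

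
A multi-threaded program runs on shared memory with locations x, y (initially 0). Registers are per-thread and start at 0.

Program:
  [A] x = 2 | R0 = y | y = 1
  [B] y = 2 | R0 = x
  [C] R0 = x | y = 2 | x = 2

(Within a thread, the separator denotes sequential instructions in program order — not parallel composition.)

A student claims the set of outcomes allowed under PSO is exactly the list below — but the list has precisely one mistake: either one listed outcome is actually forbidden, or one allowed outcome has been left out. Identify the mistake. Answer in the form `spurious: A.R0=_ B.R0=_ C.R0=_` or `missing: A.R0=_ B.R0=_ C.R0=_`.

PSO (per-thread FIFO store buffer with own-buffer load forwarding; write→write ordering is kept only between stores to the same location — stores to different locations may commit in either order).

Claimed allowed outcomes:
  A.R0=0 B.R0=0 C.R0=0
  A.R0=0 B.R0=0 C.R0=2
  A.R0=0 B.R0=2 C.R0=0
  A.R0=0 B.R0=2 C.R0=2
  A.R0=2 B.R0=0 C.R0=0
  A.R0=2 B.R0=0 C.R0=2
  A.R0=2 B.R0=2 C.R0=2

outcome vector order: (A.R0,B.R0,C.R0)
PSO (8): <0 0 0>; <0 0 2>; <0 2 0>; <0 2 2>; <2 0 0>; <2 0 2>; <2 2 0>; <2 2 2>
PSO∖claimed = {<2 2 0>}

missing: A.R0=2 B.R0=2 C.R0=0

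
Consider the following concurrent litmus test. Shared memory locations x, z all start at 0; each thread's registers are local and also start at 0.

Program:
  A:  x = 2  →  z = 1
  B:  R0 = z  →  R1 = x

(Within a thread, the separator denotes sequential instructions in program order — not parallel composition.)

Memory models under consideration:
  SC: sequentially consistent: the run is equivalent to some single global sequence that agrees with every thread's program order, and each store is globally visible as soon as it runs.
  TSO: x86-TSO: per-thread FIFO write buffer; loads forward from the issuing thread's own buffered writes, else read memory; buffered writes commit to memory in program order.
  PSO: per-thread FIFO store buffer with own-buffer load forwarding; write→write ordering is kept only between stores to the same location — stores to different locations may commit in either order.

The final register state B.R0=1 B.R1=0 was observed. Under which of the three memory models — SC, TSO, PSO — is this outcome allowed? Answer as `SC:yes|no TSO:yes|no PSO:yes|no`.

SC:no TSO:no PSO:yes

outcome vector order: (B.R0,B.R1)
under SC → (0,0) (0,2) (1,2)
under TSO → (0,0) (0,2) (1,2)
under PSO → (0,0) (0,2) (1,0) (1,2)
target (1,0) ∈ {PSO}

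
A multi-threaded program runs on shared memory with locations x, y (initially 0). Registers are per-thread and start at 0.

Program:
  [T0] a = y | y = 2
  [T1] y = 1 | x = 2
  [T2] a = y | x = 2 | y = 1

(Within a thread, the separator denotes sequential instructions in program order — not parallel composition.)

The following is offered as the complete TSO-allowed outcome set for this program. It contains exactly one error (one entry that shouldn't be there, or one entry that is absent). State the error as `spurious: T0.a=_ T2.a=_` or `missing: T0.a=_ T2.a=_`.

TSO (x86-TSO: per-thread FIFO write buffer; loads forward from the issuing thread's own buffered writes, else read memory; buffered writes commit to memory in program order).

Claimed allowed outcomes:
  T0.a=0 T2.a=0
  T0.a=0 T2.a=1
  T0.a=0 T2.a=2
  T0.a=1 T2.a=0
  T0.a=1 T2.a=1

outcome vector order: (T0.a,T2.a)
under TSO → 0/0; 0/1; 0/2; 1/0; 1/1; 1/2
TSO∖claimed = {1/2}

missing: T0.a=1 T2.a=2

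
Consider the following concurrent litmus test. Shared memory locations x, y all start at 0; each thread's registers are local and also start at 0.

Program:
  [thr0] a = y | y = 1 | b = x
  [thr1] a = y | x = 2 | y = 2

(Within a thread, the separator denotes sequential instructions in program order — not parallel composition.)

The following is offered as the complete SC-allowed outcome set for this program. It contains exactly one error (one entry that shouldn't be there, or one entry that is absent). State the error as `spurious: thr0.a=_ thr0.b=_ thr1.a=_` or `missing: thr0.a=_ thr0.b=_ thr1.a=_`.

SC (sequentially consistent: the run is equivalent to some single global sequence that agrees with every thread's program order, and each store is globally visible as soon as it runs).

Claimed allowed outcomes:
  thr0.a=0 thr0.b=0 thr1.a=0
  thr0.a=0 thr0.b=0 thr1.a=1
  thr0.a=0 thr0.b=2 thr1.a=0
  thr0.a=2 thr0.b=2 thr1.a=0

outcome vector order: (thr0.a,thr0.b,thr1.a)
SC (5): (0,0,0), (0,0,1), (0,2,0), (0,2,1), (2,2,0)
SC∖claimed = {(0,2,1)}

missing: thr0.a=0 thr0.b=2 thr1.a=1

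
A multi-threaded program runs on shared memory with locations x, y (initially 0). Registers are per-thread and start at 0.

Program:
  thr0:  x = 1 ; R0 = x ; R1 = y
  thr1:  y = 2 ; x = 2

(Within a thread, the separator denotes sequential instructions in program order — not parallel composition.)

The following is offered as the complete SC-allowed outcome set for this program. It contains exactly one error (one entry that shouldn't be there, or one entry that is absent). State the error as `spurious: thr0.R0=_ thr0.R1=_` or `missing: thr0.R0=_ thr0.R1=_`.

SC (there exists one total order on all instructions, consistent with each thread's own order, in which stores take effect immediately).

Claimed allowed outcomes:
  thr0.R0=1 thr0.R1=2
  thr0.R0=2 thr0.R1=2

outcome vector order: (thr0.R0,thr0.R1)
under SC → 10; 12; 22
SC∖claimed = {10}

missing: thr0.R0=1 thr0.R1=0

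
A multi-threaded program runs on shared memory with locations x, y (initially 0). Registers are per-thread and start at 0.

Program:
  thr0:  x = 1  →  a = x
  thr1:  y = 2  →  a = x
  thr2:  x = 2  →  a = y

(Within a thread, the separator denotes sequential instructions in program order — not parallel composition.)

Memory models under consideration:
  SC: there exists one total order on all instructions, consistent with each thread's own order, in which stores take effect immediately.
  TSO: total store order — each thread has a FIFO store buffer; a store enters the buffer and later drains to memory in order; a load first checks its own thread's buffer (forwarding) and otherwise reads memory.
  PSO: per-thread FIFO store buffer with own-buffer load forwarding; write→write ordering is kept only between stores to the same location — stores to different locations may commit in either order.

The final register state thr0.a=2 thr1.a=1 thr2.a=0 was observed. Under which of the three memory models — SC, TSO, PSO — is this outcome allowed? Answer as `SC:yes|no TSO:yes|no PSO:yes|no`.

outcome vector order: (thr0.a,thr1.a,thr2.a)
SC: 9 outcomes — {1/0/2, 1/1/0, 1/1/2, 1/2/0, 1/2/2, 2/0/2, 2/1/2, 2/2/0, 2/2/2}
TSO: 12 outcomes — {1/0/0, 1/0/2, 1/1/0, 1/1/2, 1/2/0, 1/2/2, 2/0/0, 2/0/2, 2/1/0, 2/1/2, 2/2/0, 2/2/2}
PSO: 12 outcomes — {1/0/0, 1/0/2, 1/1/0, 1/1/2, 1/2/0, 1/2/2, 2/0/0, 2/0/2, 2/1/0, 2/1/2, 2/2/0, 2/2/2}
target 2/1/0 ∈ {TSO,PSO}

SC:no TSO:yes PSO:yes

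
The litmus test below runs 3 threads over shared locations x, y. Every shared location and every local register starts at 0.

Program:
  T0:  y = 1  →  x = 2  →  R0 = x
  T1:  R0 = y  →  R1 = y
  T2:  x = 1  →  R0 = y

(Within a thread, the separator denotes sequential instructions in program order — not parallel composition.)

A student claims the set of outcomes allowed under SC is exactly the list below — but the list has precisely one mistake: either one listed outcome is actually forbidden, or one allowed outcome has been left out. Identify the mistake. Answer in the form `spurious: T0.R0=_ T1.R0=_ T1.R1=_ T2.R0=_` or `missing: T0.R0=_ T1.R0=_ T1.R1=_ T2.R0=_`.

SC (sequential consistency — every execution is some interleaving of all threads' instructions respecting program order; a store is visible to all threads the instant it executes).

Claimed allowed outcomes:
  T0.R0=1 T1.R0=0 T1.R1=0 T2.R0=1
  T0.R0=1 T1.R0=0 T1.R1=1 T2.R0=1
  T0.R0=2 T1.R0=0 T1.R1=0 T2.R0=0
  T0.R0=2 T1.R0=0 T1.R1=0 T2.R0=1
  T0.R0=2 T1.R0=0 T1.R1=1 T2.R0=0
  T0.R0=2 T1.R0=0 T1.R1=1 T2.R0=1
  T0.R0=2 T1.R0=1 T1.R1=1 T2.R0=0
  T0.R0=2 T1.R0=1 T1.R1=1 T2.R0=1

outcome vector order: (T0.R0,T1.R0,T1.R1,T2.R0)
under SC → 1001, 1011, 1111, 2000, 2001, 2010, 2011, 2110, 2111
SC∖claimed = {1111}

missing: T0.R0=1 T1.R0=1 T1.R1=1 T2.R0=1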